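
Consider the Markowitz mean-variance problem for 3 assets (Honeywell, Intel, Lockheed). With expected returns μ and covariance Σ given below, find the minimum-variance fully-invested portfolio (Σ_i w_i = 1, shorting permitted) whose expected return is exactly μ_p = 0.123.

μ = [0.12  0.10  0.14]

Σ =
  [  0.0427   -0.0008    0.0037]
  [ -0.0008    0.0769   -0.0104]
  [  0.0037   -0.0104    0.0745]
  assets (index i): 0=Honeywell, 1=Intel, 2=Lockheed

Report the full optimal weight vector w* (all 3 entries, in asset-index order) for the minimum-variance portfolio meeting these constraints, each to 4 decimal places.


x=Σ⁻¹μ = [2.6695  1.5945  1.9692]
y=Σ⁻¹𝟙 = [22.4536  15.1887  14.4280]
a=μᵀx=0.755481  b=𝟙ᵀx=6.233220  c=𝟙ᵀy=52.070289  D=ac−b²=0.485075
λ₁=(c·0.123−b)/D = (52.070289·0.123−6.233220)/0.485075 = 0.353401
λ₂=(a−b·0.123)/D = (0.755481−6.233220·0.123)/0.485075 = -0.023100
w* = 0.353401·x + -0.023100·y:
  w_0 = 0.353401·2.6695 + -0.023100·22.4536 = 0.4247  (Honeywell)
  w_1 = 0.353401·1.5945 + -0.023100·15.1887 = 0.2126  (Intel)
  w_2 = 0.353401·1.9692 + -0.023100·14.4280 = 0.3626  (Lockheed)
Σw_i=1.0000  μᵀw=0.1230
σ²=wᵀΣw=λ₁·μ_p+λ₂ = 0.353401·0.123 + -0.023100 = 0.020368 ≈ 0.0204

0.4247  0.2126  0.3626


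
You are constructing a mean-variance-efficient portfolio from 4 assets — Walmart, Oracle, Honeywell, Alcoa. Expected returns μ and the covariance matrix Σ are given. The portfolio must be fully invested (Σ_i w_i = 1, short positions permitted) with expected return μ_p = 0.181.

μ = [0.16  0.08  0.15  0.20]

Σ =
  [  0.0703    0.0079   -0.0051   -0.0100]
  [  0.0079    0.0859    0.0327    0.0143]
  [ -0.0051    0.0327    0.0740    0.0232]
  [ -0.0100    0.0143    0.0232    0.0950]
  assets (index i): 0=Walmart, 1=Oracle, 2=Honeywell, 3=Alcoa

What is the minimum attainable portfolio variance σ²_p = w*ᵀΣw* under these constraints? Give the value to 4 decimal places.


x=Σ⁻¹μ = [2.7225  -0.3093  1.7184  2.0187]
y=Σ⁻¹𝟙 = [15.6365  5.0742  9.4995  9.0886]
a=μᵀx=1.072378  b=𝟙ᵀx=6.150425  c=𝟙ᵀy=39.298806  D=ac−b²=4.315432
λ₁=(c·0.181−b)/D = (39.298806·0.181−6.150425)/4.315432 = 0.223074
λ₂=(a−b·0.181)/D = (1.072378−6.150425·0.181)/4.315432 = -0.009466
w* = 0.223074·x + -0.009466·y:
  w_0 = 0.223074·2.7225 + -0.009466·15.6365 = 0.4593  (Walmart)
  w_1 = 0.223074·-0.3093 + -0.009466·5.0742 = -0.1170  (Oracle)
  w_2 = 0.223074·1.7184 + -0.009466·9.4995 = 0.2934  (Honeywell)
  w_3 = 0.223074·2.0187 + -0.009466·9.0886 = 0.3643  (Alcoa)
Σw_i=1.0000  μᵀw=0.1810
σ²=wᵀΣw=λ₁·μ_p+λ₂ = 0.223074·0.181 + -0.009466 = 0.030910 ≈ 0.0309

0.0309


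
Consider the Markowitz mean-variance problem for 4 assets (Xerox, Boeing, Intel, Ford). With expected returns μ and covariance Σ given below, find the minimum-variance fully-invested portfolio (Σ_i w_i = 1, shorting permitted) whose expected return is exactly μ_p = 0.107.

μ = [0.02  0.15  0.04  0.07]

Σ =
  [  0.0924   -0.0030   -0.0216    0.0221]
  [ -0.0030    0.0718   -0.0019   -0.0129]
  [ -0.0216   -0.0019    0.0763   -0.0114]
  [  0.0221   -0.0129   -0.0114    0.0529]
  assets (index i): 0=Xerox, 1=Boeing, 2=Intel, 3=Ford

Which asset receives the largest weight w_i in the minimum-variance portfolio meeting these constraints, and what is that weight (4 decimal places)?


Boeing (0.4944)

g=Σ⁻¹μ = [0.0002  2.4951  0.9042  2.1265]
h=Σ⁻¹𝟙 = [10.5146  19.1199  20.0698  23.4985]
a=μᵀg=0.559291  b=𝟙ᵀg=5.525958  c=𝟙ᵀh=73.202768  D=ac−b²=10.405450
λ₁=(c·0.107−b)/D = (73.202768·0.107−5.525958)/10.405450 = 0.221686
λ₂=(a−b·0.107)/D = (0.559291−5.525958·0.107)/10.405450 = -0.003074
w* = 0.221686·g + -0.003074·h:
  w_0 = 0.221686·0.0002 + -0.003074·10.5146 = -0.0323  (Xerox)
  w_1 = 0.221686·2.4951 + -0.003074·19.1199 = 0.4944  (Boeing)
  w_2 = 0.221686·0.9042 + -0.003074·20.0698 = 0.1387  (Intel)
  w_3 = 0.221686·2.1265 + -0.003074·23.4985 = 0.3992  (Ford)
Σw_i=1.0000  μᵀw=0.1070
σ²=wᵀΣw=λ₁·μ_p+λ₂ = 0.221686·0.107 + -0.003074 = 0.020646 ≈ 0.0206


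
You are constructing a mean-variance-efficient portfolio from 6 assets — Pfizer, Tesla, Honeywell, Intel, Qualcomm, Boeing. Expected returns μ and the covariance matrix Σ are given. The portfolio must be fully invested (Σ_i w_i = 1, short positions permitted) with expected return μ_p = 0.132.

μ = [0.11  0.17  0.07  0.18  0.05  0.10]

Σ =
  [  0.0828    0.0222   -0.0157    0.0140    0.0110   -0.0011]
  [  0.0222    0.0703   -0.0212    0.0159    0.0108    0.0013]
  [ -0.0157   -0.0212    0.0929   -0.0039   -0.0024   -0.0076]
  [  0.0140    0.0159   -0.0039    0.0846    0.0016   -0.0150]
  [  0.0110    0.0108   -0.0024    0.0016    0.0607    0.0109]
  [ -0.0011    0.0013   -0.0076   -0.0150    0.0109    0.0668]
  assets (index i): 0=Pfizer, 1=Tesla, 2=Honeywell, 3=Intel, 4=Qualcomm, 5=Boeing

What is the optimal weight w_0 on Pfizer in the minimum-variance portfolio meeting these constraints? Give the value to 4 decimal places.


x=Σ⁻¹μ = [0.7443  2.1850  1.6358  2.0472  -0.0706  2.1241]
y=Σ⁻¹𝟙 = [9.0463  12.0507  17.2590  11.8417  9.8468  17.9004]
a=μᵀx=1.145199  b=𝟙ᵀx=8.665727  c=𝟙ᵀy=77.944919  D=ac−b²=14.167659
λ₁=(c·0.132−b)/D = (77.944919·0.132−8.665727)/14.167659 = 0.114557
λ₂=(a−b·0.132)/D = (1.145199−8.665727·0.132)/14.167659 = 0.000093
w* = 0.114557·x + 0.000093·y:
  w_0 = 0.114557·0.7443 + 0.000093·9.0463 = 0.0861  (Pfizer)
  w_1 = 0.114557·2.1850 + 0.000093·12.0507 = 0.2514  (Tesla)
  w_2 = 0.114557·1.6358 + 0.000093·17.2590 = 0.1890  (Honeywell)
  w_3 = 0.114557·2.0472 + 0.000093·11.8417 = 0.2356  (Intel)
  w_4 = 0.114557·-0.0706 + 0.000093·9.8468 = -0.0072  (Qualcomm)
  w_5 = 0.114557·2.1241 + 0.000093·17.9004 = 0.2450  (Boeing)
Σw_i=1.0000  μᵀw=0.1320
σ²=wᵀΣw=λ₁·μ_p+λ₂ = 0.114557·0.132 + 0.000093 = 0.015215 ≈ 0.0152

0.0861


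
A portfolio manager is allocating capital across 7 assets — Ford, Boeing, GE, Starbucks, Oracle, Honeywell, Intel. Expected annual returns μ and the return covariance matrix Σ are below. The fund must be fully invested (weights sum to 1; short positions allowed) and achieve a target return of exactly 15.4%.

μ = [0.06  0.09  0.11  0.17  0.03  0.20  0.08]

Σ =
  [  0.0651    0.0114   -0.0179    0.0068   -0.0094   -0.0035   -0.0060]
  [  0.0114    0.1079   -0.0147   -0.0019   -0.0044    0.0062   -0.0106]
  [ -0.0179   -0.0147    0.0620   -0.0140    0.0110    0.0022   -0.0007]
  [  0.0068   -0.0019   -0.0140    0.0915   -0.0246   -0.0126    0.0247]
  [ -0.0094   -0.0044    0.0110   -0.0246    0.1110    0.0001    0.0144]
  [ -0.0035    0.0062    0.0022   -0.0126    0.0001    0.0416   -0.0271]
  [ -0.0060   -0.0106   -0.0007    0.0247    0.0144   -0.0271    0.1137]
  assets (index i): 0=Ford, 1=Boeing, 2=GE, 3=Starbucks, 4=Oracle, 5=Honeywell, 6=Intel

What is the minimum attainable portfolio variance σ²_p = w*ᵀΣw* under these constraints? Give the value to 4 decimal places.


0.0099

u=Σ⁻¹μ = [1.8661  0.8879  2.8291  2.7462  0.5476  6.7089  1.8354]
v=Σ⁻¹𝟙 = [23.9715  10.3616  26.3615  17.4489  10.7033  38.2516  15.1593]
a=μᵀu=2.474952  b=𝟙ᵀu=17.421087  c=𝟙ᵀv=142.257796  D=ac−b²=48.586936
λ₁=(c·0.154−b)/D = (142.257796·0.154−17.421087)/48.586936 = 0.092342
λ₂=(a−b·0.154)/D = (2.474952−17.421087·0.154)/48.586936 = -0.004279
w* = 0.092342·u + -0.004279·v:
  w_0 = 0.092342·1.8661 + -0.004279·23.9715 = 0.0698  (Ford)
  w_1 = 0.092342·0.8879 + -0.004279·10.3616 = 0.0377  (Boeing)
  w_2 = 0.092342·2.8291 + -0.004279·26.3615 = 0.1484  (GE)
  w_3 = 0.092342·2.7462 + -0.004279·17.4489 = 0.1789  (Starbucks)
  w_4 = 0.092342·0.5476 + -0.004279·10.7033 = 0.0048  (Oracle)
  w_5 = 0.092342·6.7089 + -0.004279·38.2516 = 0.4558  (Honeywell)
  w_6 = 0.092342·1.8354 + -0.004279·15.1593 = 0.1046  (Intel)
Σw_i=1.0000  μᵀw=0.1540
σ²=wᵀΣw=λ₁·μ_p+λ₂ = 0.092342·0.154 + -0.004279 = 0.009942 ≈ 0.0099


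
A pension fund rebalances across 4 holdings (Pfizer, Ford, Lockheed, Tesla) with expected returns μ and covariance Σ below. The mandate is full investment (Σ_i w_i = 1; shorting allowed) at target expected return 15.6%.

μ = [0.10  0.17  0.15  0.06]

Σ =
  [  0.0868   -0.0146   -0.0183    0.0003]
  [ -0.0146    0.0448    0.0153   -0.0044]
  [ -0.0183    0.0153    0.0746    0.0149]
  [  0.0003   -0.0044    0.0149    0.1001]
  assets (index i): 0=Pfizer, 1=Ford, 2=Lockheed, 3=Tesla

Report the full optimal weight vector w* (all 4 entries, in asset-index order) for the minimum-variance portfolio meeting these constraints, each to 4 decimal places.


p=Σ⁻¹μ = [2.1637  3.9999  1.6156  0.5282]
q=Σ⁻¹𝟙 = [18.0308  25.4673  10.7152  9.4604]
a=μᵀp=1.170385  b=𝟙ᵀp=8.307417  c=𝟙ᵀq=63.673672  D=ac−b²=5.509526
λ₁=(c·0.156−b)/D = (63.673672·0.156−8.307417)/5.509526 = 0.295066
λ₂=(a−b·0.156)/D = (1.170385−8.307417·0.156)/5.509526 = -0.022792
w* = 0.295066·p + -0.022792·q:
  w_0 = 0.295066·2.1637 + -0.022792·18.0308 = 0.2275  (Pfizer)
  w_1 = 0.295066·3.9999 + -0.022792·25.4673 = 0.5998  (Ford)
  w_2 = 0.295066·1.6156 + -0.022792·10.7152 = 0.2325  (Lockheed)
  w_3 = 0.295066·0.5282 + -0.022792·9.4604 = -0.0598  (Tesla)
Σw_i=1.0000  μᵀw=0.1560
σ²=wᵀΣw=λ₁·μ_p+λ₂ = 0.295066·0.156 + -0.022792 = 0.023239 ≈ 0.0232

0.2275  0.5998  0.2325  -0.0598


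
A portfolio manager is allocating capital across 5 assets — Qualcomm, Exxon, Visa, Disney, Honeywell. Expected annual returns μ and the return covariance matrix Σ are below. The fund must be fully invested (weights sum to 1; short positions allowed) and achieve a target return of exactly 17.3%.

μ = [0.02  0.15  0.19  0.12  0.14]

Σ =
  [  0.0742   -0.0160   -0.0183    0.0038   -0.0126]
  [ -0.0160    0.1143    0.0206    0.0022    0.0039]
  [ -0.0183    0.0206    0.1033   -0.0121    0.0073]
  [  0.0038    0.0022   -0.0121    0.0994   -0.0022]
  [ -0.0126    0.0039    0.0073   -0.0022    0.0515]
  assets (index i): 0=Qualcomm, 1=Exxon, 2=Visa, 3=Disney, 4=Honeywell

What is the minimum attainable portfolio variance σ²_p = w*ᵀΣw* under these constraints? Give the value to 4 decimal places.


0.0381

u=Σ⁻¹μ = [1.3466  1.0476  1.8394  1.4178  2.7684]
v=Σ⁻¹𝟙 = [21.4934  8.7091  11.4172  10.9418  22.8656]
a=μᵀu=1.091259  b=𝟙ᵀu=8.419706  c=𝟙ᵀv=75.427106  D=ac−b²=11.419033
λ₁=(c·0.173−b)/D = (75.427106·0.173−8.419706)/11.419033 = 0.405392
λ₂=(a−b·0.173)/D = (1.091259−8.419706·0.173)/11.419033 = -0.031995
w* = 0.405392·u + -0.031995·v:
  w_0 = 0.405392·1.3466 + -0.031995·21.4934 = -0.1418  (Qualcomm)
  w_1 = 0.405392·1.0476 + -0.031995·8.7091 = 0.1460  (Exxon)
  w_2 = 0.405392·1.8394 + -0.031995·11.4172 = 0.3804  (Visa)
  w_3 = 0.405392·1.4178 + -0.031995·10.9418 = 0.2247  (Disney)
  w_4 = 0.405392·2.7684 + -0.031995·22.8656 = 0.3907  (Honeywell)
Σw_i=1.0000  μᵀw=0.1730
σ²=wᵀΣw=λ₁·μ_p+λ₂ = 0.405392·0.173 + -0.031995 = 0.038138 ≈ 0.0381


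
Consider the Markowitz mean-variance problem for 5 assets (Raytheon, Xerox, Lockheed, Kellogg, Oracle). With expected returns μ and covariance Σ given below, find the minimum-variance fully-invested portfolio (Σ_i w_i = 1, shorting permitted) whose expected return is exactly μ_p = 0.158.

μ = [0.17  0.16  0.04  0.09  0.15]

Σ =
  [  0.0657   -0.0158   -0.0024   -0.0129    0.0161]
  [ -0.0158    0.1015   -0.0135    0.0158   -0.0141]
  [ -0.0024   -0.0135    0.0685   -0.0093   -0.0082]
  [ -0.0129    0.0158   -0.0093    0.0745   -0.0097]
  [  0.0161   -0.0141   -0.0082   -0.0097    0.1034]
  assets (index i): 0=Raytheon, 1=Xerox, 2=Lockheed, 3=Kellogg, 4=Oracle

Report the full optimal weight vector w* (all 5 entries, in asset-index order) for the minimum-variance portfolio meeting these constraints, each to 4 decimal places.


0.4395  0.3041  -0.0167  0.0944  0.1786

p=Σ⁻¹μ = [3.1280  2.2231  1.5438  1.6722  1.5461]
q=Σ⁻¹𝟙 = [20.2003  14.7856  22.1144  18.1071  11.9945]
a=μᵀp=1.331613  b=𝟙ᵀp=10.113134  c=𝟙ᵀq=87.201910  D=ac−b²=13.843706
λ₁=(c·0.158−b)/D = (87.201910·0.158−10.113134)/13.843706 = 0.264724
λ₂=(a−b·0.158)/D = (1.331613−10.113134·0.158)/13.843706 = -0.019233
w* = 0.264724·p + -0.019233·q:
  w_0 = 0.264724·3.1280 + -0.019233·20.2003 = 0.4395  (Raytheon)
  w_1 = 0.264724·2.2231 + -0.019233·14.7856 = 0.3041  (Xerox)
  w_2 = 0.264724·1.5438 + -0.019233·22.1144 = -0.0167  (Lockheed)
  w_3 = 0.264724·1.6722 + -0.019233·18.1071 = 0.0944  (Kellogg)
  w_4 = 0.264724·1.5461 + -0.019233·11.9945 = 0.1786  (Oracle)
Σw_i=1.0000  μᵀw=0.1580
σ²=wᵀΣw=λ₁·μ_p+λ₂ = 0.264724·0.158 + -0.019233 = 0.022593 ≈ 0.0226


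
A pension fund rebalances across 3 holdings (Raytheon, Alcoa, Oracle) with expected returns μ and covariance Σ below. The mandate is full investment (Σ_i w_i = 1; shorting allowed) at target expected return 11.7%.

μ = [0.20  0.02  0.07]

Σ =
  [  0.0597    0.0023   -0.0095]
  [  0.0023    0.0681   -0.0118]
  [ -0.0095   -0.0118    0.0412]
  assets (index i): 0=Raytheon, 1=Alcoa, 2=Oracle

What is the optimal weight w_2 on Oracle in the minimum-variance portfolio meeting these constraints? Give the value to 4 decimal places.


0.4147

u=Σ⁻¹μ = [3.7631  0.6433  2.7510]
v=Σ⁻¹𝟙 = [21.5444  20.0165  34.9725]
a=μᵀu=0.958044  b=𝟙ᵀu=7.157284  c=𝟙ᵀv=76.533380  D=ac−b²=22.095657
λ₁=(c·0.117−b)/D = (76.533380·0.117−7.157284)/22.095657 = 0.081334
λ₂=(a−b·0.117)/D = (0.958044−7.157284·0.117)/22.095657 = 0.005460
w* = 0.081334·u + 0.005460·v:
  w_0 = 0.081334·3.7631 + 0.005460·21.5444 = 0.4237  (Raytheon)
  w_1 = 0.081334·0.6433 + 0.005460·20.0165 = 0.1616  (Alcoa)
  w_2 = 0.081334·2.7510 + 0.005460·34.9725 = 0.4147  (Oracle)
Σw_i=1.0000  μᵀw=0.1170
σ²=wᵀΣw=λ₁·μ_p+λ₂ = 0.081334·0.117 + 0.005460 = 0.014976 ≈ 0.0150


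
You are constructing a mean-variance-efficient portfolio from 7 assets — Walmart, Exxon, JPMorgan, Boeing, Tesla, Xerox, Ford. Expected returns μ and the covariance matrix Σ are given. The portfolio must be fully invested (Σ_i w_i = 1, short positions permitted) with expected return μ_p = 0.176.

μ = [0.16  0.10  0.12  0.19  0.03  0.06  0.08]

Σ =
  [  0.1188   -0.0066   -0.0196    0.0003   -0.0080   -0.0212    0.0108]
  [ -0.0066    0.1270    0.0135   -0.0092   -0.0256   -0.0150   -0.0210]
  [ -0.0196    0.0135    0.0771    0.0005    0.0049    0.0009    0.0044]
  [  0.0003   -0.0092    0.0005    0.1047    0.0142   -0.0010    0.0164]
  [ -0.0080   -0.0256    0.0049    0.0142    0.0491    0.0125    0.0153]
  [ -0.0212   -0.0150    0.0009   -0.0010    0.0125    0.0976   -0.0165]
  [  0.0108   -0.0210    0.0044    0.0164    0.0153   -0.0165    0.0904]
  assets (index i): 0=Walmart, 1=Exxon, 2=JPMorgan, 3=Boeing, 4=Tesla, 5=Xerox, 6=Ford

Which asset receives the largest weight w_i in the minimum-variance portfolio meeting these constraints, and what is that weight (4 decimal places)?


u=Σ⁻¹μ = [1.8788  1.1540  1.7469  1.7648  0.2856  1.2856  0.7097]
v=Σ⁻¹𝟙 = [14.2918  15.4758  11.7701  6.5201  20.7002  14.7924  10.3903]
a=μᵀu=1.103408  b=𝟙ᵀu=8.825260  c=𝟙ᵀv=93.940572  D=ac−b²=25.769597
λ₁=(c·0.176−b)/D = (93.940572·0.176−8.825260)/25.769597 = 0.299123
λ₂=(a−b·0.176)/D = (1.103408−8.825260·0.176)/25.769597 = -0.017456
w* = 0.299123·u + -0.017456·v:
  w_0 = 0.299123·1.8788 + -0.017456·14.2918 = 0.3125  (Walmart)
  w_1 = 0.299123·1.1540 + -0.017456·15.4758 = 0.0750  (Exxon)
  w_2 = 0.299123·1.7469 + -0.017456·11.7701 = 0.3171  (JPMorgan)
  w_3 = 0.299123·1.7648 + -0.017456·6.5201 = 0.4141  (Boeing)
  w_4 = 0.299123·0.2856 + -0.017456·20.7002 = -0.2759  (Tesla)
  w_5 = 0.299123·1.2856 + -0.017456·14.7924 = 0.1263  (Xerox)
  w_6 = 0.299123·0.7097 + -0.017456·10.3903 = 0.0309  (Ford)
Σw_i=1.0000  μᵀw=0.1760
σ²=wᵀΣw=λ₁·μ_p+λ₂ = 0.299123·0.176 + -0.017456 = 0.035190 ≈ 0.0352

Boeing (0.4141)


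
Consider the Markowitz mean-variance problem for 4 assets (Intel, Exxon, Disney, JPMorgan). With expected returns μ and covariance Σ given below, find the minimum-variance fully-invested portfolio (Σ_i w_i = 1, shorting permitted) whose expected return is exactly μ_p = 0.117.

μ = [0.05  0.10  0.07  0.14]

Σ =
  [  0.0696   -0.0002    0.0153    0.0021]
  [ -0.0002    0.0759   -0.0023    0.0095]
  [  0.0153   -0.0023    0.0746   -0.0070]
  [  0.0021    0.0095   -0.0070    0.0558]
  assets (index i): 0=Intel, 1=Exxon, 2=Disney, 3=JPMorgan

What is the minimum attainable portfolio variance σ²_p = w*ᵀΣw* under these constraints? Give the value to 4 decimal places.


0.0259

u=Σ⁻¹μ = [0.4014  1.0450  1.1187  2.4563]
v=Σ⁻¹𝟙 = [10.9983  11.4484  13.1164  17.2036]
a=μᵀu=0.546762  b=𝟙ᵀu=5.021400  c=𝟙ᵀv=52.766639  D=ac−b²=3.636317
λ₁=(c·0.117−b)/D = (52.766639·0.117−5.021400)/3.636317 = 0.316886
λ₂=(a−b·0.117)/D = (0.546762−5.021400·0.117)/3.636317 = -0.011204
w* = 0.316886·u + -0.011204·v:
  w_0 = 0.316886·0.4014 + -0.011204·10.9983 = 0.0040  (Intel)
  w_1 = 0.316886·1.0450 + -0.011204·11.4484 = 0.2029  (Exxon)
  w_2 = 0.316886·1.1187 + -0.011204·13.1164 = 0.2075  (Disney)
  w_3 = 0.316886·2.4563 + -0.011204·17.2036 = 0.5856  (JPMorgan)
Σw_i=1.0000  μᵀw=0.1170
σ²=wᵀΣw=λ₁·μ_p+λ₂ = 0.316886·0.117 + -0.011204 = 0.025871 ≈ 0.0259


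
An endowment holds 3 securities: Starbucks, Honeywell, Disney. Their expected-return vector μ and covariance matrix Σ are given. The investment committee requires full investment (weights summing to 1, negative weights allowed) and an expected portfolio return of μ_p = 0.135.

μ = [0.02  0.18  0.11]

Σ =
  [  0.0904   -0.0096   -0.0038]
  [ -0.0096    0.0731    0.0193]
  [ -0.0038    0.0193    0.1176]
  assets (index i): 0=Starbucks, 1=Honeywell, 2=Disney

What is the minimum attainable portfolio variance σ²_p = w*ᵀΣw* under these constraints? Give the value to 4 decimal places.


0.0370

p=Σ⁻¹μ = [0.4975  2.3796  0.5609]
q=Σ⁻¹𝟙 = [12.7866  13.5940  6.6856]
a=μᵀp=0.499984  b=𝟙ᵀp=3.438062  c=𝟙ᵀq=33.066148  D=ac−b²=4.712263
λ₁=(c·0.135−b)/D = (33.066148·0.135−3.438062)/4.712263 = 0.217702
λ₂=(a−b·0.135)/D = (0.499984−3.438062·0.135)/4.712263 = 0.007607
w* = 0.217702·p + 0.007607·q:
  w_0 = 0.217702·0.4975 + 0.007607·12.7866 = 0.2056  (Starbucks)
  w_1 = 0.217702·2.3796 + 0.007607·13.5940 = 0.6215  (Honeywell)
  w_2 = 0.217702·0.5609 + 0.007607·6.6856 = 0.1730  (Disney)
Σw_i=1.0000  μᵀw=0.1350
σ²=wᵀΣw=λ₁·μ_p+λ₂ = 0.217702·0.135 + 0.007607 = 0.036997 ≈ 0.0370


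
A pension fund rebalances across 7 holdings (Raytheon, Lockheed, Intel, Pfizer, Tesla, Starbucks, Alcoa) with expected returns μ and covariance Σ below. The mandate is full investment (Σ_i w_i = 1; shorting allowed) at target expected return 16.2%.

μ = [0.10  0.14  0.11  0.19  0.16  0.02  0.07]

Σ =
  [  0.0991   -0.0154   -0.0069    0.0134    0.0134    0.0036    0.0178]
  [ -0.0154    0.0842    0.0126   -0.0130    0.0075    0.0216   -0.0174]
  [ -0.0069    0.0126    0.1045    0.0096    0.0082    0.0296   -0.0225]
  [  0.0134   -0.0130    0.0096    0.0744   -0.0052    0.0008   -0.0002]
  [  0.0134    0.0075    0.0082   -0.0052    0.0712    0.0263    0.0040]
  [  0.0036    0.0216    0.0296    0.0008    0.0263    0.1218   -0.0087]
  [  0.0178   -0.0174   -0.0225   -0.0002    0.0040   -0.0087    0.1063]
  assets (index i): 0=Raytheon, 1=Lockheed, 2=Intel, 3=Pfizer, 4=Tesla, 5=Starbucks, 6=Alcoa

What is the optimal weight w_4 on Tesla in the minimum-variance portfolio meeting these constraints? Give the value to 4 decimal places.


u=Σ⁻¹μ = [0.5835  2.3248  0.8279  2.9208  2.2934  -0.9123  0.9611]
v=Σ⁻¹𝟙 = [7.5297  15.4144  8.2048  14.4098  9.7070  1.9428  12.2272]
a=μᵀu=1.445822  b=𝟙ᵀu=8.999260  c=𝟙ᵀv=69.435694  D=ac−b²=19.404949
λ₁=(c·0.162−b)/D = (69.435694·0.162−8.999260)/19.404949 = 0.115915
λ₂=(a−b·0.162)/D = (1.445822−8.999260·0.162)/19.404949 = -0.000621
w* = 0.115915·u + -0.000621·v:
  w_0 = 0.115915·0.5835 + -0.000621·7.5297 = 0.0630  (Raytheon)
  w_1 = 0.115915·2.3248 + -0.000621·15.4144 = 0.2599  (Lockheed)
  w_2 = 0.115915·0.8279 + -0.000621·8.2048 = 0.0909  (Intel)
  w_3 = 0.115915·2.9208 + -0.000621·14.4098 = 0.3296  (Pfizer)
  w_4 = 0.115915·2.2934 + -0.000621·9.7070 = 0.2598  (Tesla)
  w_5 = 0.115915·-0.9123 + -0.000621·1.9428 = -0.1070  (Starbucks)
  w_6 = 0.115915·0.9611 + -0.000621·12.2272 = 0.1038  (Alcoa)
Σw_i=1.0000  μᵀw=0.1620
σ²=wᵀΣw=λ₁·μ_p+λ₂ = 0.115915·0.162 + -0.000621 = 0.018157 ≈ 0.0182

0.2598


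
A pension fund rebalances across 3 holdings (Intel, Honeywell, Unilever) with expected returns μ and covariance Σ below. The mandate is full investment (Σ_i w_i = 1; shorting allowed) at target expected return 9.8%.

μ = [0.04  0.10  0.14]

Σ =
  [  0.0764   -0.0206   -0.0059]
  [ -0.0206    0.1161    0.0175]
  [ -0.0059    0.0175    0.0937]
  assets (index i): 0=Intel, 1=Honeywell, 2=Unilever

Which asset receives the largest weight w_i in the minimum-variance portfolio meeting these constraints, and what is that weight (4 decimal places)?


p=Σ⁻¹μ = [0.8475  0.8010  1.3979]
q=Σ⁻¹𝟙 = [16.5636  10.0698  9.8346]
a=μᵀp=0.309704  b=𝟙ᵀp=3.046374  c=𝟙ᵀq=36.468075  D=ac−b²=2.013916
λ₁=(c·0.098−b)/D = (36.468075·0.098−3.046374)/2.013916 = 0.261926
λ₂=(a−b·0.098)/D = (0.309704−3.046374·0.098)/2.013916 = 0.005541
w* = 0.261926·p + 0.005541·q:
  w_0 = 0.261926·0.8475 + 0.005541·16.5636 = 0.3138  (Intel)
  w_1 = 0.261926·0.8010 + 0.005541·10.0698 = 0.2656  (Honeywell)
  w_2 = 0.261926·1.3979 + 0.005541·9.8346 = 0.4206  (Unilever)
Σw_i=1.0000  μᵀw=0.0980
σ²=wᵀΣw=λ₁·μ_p+λ₂ = 0.261926·0.098 + 0.005541 = 0.031210 ≈ 0.0312

Unilever (0.4206)


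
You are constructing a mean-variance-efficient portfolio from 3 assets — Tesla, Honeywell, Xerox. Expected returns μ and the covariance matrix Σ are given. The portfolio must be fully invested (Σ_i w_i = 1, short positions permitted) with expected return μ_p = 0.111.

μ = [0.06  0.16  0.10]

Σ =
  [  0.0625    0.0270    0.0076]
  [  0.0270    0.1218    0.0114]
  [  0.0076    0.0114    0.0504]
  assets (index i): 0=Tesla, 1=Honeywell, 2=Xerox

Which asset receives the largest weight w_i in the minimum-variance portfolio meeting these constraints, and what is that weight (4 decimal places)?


g=Σ⁻¹μ = [0.2820  1.0925  1.6945]
h=Σ⁻¹𝟙 = [12.2358  3.8959  17.1150]
a=μᵀg=0.361171  b=𝟙ᵀg=3.068991  c=𝟙ᵀh=33.246674  D=ac−b²=2.589038
λ₁=(c·0.111−b)/D = (33.246674·0.111−3.068991)/2.589038 = 0.240008
λ₂=(a−b·0.111)/D = (0.361171−3.068991·0.111)/2.589038 = 0.007923
w* = 0.240008·g + 0.007923·h:
  w_0 = 0.240008·0.2820 + 0.007923·12.2358 = 0.1646  (Tesla)
  w_1 = 0.240008·1.0925 + 0.007923·3.8959 = 0.2931  (Honeywell)
  w_2 = 0.240008·1.6945 + 0.007923·17.1150 = 0.5423  (Xerox)
Σw_i=1.0000  μᵀw=0.1110
σ²=wᵀΣw=λ₁·μ_p+λ₂ = 0.240008·0.111 + 0.007923 = 0.034564 ≈ 0.0346

Xerox (0.5423)


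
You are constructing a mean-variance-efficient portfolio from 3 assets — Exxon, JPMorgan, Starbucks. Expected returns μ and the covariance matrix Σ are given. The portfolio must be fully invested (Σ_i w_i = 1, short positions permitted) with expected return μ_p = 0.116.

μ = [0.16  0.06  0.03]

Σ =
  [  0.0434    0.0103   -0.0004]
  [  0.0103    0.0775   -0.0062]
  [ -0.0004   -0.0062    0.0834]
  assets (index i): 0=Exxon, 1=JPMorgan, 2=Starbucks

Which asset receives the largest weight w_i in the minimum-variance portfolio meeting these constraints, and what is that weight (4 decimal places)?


x=Σ⁻¹μ = [3.6129  0.3261  0.4013]
y=Σ⁻¹𝟙 = [20.4995  11.2126  12.9223]
a=μᵀx=0.609676  b=𝟙ᵀx=4.340346  c=𝟙ᵀy=44.634358  D=ac−b²=8.373884
λ₁=(c·0.116−b)/D = (44.634358·0.116−4.340346)/8.373884 = 0.099982
λ₂=(a−b·0.116)/D = (0.609676−4.340346·0.116)/8.373884 = 0.012682
w* = 0.099982·x + 0.012682·y:
  w_0 = 0.099982·3.6129 + 0.012682·20.4995 = 0.6212  (Exxon)
  w_1 = 0.099982·0.3261 + 0.012682·11.2126 = 0.1748  (JPMorgan)
  w_2 = 0.099982·0.4013 + 0.012682·12.9223 = 0.2040  (Starbucks)
Σw_i=1.0000  μᵀw=0.1160
σ²=wᵀΣw=λ₁·μ_p+λ₂ = 0.099982·0.116 + 0.012682 = 0.024280 ≈ 0.0243

Exxon (0.6212)


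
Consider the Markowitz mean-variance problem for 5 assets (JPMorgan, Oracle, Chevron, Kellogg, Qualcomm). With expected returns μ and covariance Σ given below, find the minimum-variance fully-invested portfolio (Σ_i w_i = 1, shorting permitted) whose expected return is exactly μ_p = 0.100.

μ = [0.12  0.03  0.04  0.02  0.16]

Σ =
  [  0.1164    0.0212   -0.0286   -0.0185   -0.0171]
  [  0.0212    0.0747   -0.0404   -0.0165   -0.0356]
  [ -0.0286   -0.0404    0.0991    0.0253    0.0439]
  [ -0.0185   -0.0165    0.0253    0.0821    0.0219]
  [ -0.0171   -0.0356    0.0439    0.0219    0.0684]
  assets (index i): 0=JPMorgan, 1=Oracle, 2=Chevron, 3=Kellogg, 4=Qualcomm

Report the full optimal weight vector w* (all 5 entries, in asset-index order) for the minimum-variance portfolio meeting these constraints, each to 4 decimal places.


0.1637  0.3029  0.0571  0.0516  0.4247

u=Σ⁻¹μ = [1.2088  1.6981  -0.1525  -0.0680  3.6448]
v=Σ⁻¹𝟙 = [11.2771  29.8128  13.4838  11.0162  20.7745]
a=μᵀu=0.771714  b=𝟙ᵀu=6.331231  c=𝟙ᵀv=86.364428  D=ac−b²=26.564157
λ₁=(c·0.100−b)/D = (86.364428·0.100−6.331231)/26.564157 = 0.086779
λ₂=(a−b·0.100)/D = (0.771714−6.331231·0.100)/26.564157 = 0.005217
w* = 0.086779·u + 0.005217·v:
  w_0 = 0.086779·1.2088 + 0.005217·11.2771 = 0.1637  (JPMorgan)
  w_1 = 0.086779·1.6981 + 0.005217·29.8128 = 0.3029  (Oracle)
  w_2 = 0.086779·-0.1525 + 0.005217·13.4838 = 0.0571  (Chevron)
  w_3 = 0.086779·-0.0680 + 0.005217·11.0162 = 0.0516  (Kellogg)
  w_4 = 0.086779·3.6448 + 0.005217·20.7745 = 0.4247  (Qualcomm)
Σw_i=1.0000  μᵀw=0.1000
σ²=wᵀΣw=λ₁·μ_p+λ₂ = 0.086779·0.100 + 0.005217 = 0.013895 ≈ 0.0139


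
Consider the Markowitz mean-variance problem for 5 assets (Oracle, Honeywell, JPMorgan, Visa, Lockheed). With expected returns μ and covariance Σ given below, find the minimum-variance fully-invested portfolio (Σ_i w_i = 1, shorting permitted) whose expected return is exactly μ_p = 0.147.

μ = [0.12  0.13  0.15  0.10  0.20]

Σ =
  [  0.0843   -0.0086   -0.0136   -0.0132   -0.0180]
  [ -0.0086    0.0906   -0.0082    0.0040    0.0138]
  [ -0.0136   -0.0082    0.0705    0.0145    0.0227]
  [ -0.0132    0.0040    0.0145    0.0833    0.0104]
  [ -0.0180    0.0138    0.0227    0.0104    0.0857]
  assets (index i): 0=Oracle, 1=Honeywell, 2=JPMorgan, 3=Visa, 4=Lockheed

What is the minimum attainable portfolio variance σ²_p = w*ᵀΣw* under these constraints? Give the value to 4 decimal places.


0.0171

u=Σ⁻¹μ = [2.4595  1.5020  1.9478  0.9319  1.9794]
v=Σ⁻¹𝟙 = [18.9551  12.3467  14.2874  10.8600  8.5594]
a=μᵀu=1.271650  b=𝟙ᵀu=8.820664  c=𝟙ᵀv=65.008525  D=ac−b²=4.863954
λ₁=(c·0.147−b)/D = (65.008525·0.147−8.820664)/4.863954 = 0.151233
λ₂=(a−b·0.147)/D = (1.271650−8.820664·0.147)/4.863954 = -0.005137
w* = 0.151233·u + -0.005137·v:
  w_0 = 0.151233·2.4595 + -0.005137·18.9551 = 0.2746  (Oracle)
  w_1 = 0.151233·1.5020 + -0.005137·12.3467 = 0.1637  (Honeywell)
  w_2 = 0.151233·1.9478 + -0.005137·14.2874 = 0.2212  (JPMorgan)
  w_3 = 0.151233·0.9319 + -0.005137·10.8600 = 0.0851  (Visa)
  w_4 = 0.151233·1.9794 + -0.005137·8.5594 = 0.2554  (Lockheed)
Σw_i=1.0000  μᵀw=0.1470
σ²=wᵀΣw=λ₁·μ_p+λ₂ = 0.151233·0.147 + -0.005137 = 0.017094 ≈ 0.0171


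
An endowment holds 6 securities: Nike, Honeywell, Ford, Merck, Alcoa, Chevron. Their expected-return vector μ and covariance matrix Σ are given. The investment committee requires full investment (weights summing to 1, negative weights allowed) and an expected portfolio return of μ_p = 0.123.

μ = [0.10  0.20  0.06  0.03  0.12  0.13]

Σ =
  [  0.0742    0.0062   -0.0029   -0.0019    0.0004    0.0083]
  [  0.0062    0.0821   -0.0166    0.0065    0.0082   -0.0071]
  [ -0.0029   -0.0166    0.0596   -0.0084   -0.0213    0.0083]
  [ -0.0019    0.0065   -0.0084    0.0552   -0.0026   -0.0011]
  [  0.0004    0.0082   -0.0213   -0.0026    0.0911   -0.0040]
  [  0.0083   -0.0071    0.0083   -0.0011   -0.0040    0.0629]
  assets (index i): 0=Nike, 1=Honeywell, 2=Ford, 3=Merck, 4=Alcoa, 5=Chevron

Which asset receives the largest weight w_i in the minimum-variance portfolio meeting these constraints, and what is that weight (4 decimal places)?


g=Σ⁻¹μ = [0.9812  2.7689  2.2450  0.7142  1.7001  2.0742]
h=Σ⁻¹𝟙 = [12.3311  14.7712  29.0384  22.3211  17.6176  13.6174]
a=μᵀg=1.281687  b=𝟙ᵀg=10.483667  c=𝟙ᵀh=109.696860  D=ac−b²=30.689730
λ₁=(c·0.123−b)/D = (109.696860·0.123−10.483667)/30.689730 = 0.098047
λ₂=(a−b·0.123)/D = (1.281687−10.483667·0.123)/30.689730 = -0.000254
w* = 0.098047·g + -0.000254·h:
  w_0 = 0.098047·0.9812 + -0.000254·12.3311 = 0.0931  (Nike)
  w_1 = 0.098047·2.7689 + -0.000254·14.7712 = 0.2677  (Honeywell)
  w_2 = 0.098047·2.2450 + -0.000254·29.0384 = 0.2127  (Ford)
  w_3 = 0.098047·0.7142 + -0.000254·22.3211 = 0.0644  (Merck)
  w_4 = 0.098047·1.7001 + -0.000254·17.6176 = 0.1622  (Alcoa)
  w_5 = 0.098047·2.0742 + -0.000254·13.6174 = 0.1999  (Chevron)
Σw_i=1.0000  μᵀw=0.1230
σ²=wᵀΣw=λ₁·μ_p+λ₂ = 0.098047·0.123 + -0.000254 = 0.011806 ≈ 0.0118

Honeywell (0.2677)


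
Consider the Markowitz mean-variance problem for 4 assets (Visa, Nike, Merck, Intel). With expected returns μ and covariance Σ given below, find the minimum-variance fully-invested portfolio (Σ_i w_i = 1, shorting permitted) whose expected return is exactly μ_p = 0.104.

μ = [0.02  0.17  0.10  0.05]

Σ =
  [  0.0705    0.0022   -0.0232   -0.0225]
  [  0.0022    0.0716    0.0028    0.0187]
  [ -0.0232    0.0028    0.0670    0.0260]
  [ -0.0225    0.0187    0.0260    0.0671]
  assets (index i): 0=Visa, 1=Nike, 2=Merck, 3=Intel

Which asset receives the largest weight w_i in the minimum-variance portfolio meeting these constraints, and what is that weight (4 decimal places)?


Nike (0.3675)

p=Σ⁻¹μ = [0.6712  2.3839  1.7733  -0.3813]
q=Σ⁻¹𝟙 = [24.0467  8.9741  17.5783  13.6543]
a=μᵀp=0.576951  b=𝟙ᵀp=4.447069  c=𝟙ᵀq=64.253352  D=ac−b²=17.294630
λ₁=(c·0.104−b)/D = (64.253352·0.104−4.447069)/17.294630 = 0.129247
λ₂=(a−b·0.104)/D = (0.576951−4.447069·0.104)/17.294630 = 0.006618
w* = 0.129247·p + 0.006618·q:
  w_0 = 0.129247·0.6712 + 0.006618·24.0467 = 0.2459  (Visa)
  w_1 = 0.129247·2.3839 + 0.006618·8.9741 = 0.3675  (Nike)
  w_2 = 0.129247·1.7733 + 0.006618·17.5783 = 0.3455  (Merck)
  w_3 = 0.129247·-0.3813 + 0.006618·13.6543 = 0.0411  (Intel)
Σw_i=1.0000  μᵀw=0.1040
σ²=wᵀΣw=λ₁·μ_p+λ₂ = 0.129247·0.104 + 0.006618 = 0.020060 ≈ 0.0201


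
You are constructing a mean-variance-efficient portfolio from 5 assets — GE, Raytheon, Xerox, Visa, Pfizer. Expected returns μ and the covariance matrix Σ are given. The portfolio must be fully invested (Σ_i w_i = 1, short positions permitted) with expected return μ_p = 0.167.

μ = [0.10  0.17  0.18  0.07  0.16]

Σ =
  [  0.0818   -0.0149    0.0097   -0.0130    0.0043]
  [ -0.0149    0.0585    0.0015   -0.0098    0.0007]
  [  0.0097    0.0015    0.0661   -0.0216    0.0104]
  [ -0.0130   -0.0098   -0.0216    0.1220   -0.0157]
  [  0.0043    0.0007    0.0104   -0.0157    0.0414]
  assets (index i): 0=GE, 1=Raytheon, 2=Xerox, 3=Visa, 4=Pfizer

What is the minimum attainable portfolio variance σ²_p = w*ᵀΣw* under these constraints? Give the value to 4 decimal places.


u=Σ⁻¹μ = [1.6943  3.5576  2.4418  1.9559  3.7569]
v=Σ⁻¹𝟙 = [16.3174  23.5290  13.9666  17.5420  25.2058]
a=μᵀu=1.951771  b=𝟙ᵀu=13.406538  c=𝟙ᵀv=96.560873  D=ac−b²=8.729418
λ₁=(c·0.167−b)/D = (96.560873·0.167−13.406538)/8.729418 = 0.311490
λ₂=(a−b·0.167)/D = (1.951771−13.406538·0.167)/8.729418 = -0.032891
w* = 0.311490·u + -0.032891·v:
  w_0 = 0.311490·1.6943 + -0.032891·16.3174 = -0.0089  (GE)
  w_1 = 0.311490·3.5576 + -0.032891·23.5290 = 0.3343  (Raytheon)
  w_2 = 0.311490·2.4418 + -0.032891·13.9666 = 0.3012  (Xerox)
  w_3 = 0.311490·1.9559 + -0.032891·17.5420 = 0.0323  (Visa)
  w_4 = 0.311490·3.7569 + -0.032891·25.2058 = 0.3412  (Pfizer)
Σw_i=1.0000  μᵀw=0.1670
σ²=wᵀΣw=λ₁·μ_p+λ₂ = 0.311490·0.167 + -0.032891 = 0.019128 ≈ 0.0191

0.0191


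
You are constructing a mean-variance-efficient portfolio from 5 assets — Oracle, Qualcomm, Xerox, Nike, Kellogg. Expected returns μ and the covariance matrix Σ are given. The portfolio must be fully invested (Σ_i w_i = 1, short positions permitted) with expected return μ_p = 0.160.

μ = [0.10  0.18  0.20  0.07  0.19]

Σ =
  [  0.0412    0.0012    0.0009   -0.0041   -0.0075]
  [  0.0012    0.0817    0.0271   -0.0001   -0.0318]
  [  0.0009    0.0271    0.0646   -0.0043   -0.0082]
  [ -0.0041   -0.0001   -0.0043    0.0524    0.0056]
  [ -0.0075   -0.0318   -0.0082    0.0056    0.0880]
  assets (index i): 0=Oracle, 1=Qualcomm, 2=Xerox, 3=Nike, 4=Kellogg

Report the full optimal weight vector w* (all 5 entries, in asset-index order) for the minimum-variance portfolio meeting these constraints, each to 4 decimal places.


p=Σ⁻¹μ = [3.0794  2.7262  2.4530  1.4044  3.5459]
q=Σ⁻¹𝟙 = [29.0767  15.1580  12.5072  20.3636  19.1889]
a=μᵀp=2.061281  b=𝟙ᵀp=13.208881  c=𝟙ᵀq=96.294363  D=ac−b²=24.015204
λ₁=(c·0.160−b)/D = (96.294363·0.160−13.208881)/24.015204 = 0.091534
λ₂=(a−b·0.160)/D = (2.061281−13.208881·0.160)/24.015204 = -0.002171
w* = 0.091534·p + -0.002171·q:
  w_0 = 0.091534·3.0794 + -0.002171·29.0767 = 0.2187  (Oracle)
  w_1 = 0.091534·2.7262 + -0.002171·15.1580 = 0.2166  (Qualcomm)
  w_2 = 0.091534·2.4530 + -0.002171·12.5072 = 0.1974  (Xerox)
  w_3 = 0.091534·1.4044 + -0.002171·20.3636 = 0.0843  (Nike)
  w_4 = 0.091534·3.5459 + -0.002171·19.1889 = 0.2829  (Kellogg)
Σw_i=1.0000  μᵀw=0.1600
σ²=wᵀΣw=λ₁·μ_p+λ₂ = 0.091534·0.160 + -0.002171 = 0.012474 ≈ 0.0125

0.2187  0.2166  0.1974  0.0843  0.2829


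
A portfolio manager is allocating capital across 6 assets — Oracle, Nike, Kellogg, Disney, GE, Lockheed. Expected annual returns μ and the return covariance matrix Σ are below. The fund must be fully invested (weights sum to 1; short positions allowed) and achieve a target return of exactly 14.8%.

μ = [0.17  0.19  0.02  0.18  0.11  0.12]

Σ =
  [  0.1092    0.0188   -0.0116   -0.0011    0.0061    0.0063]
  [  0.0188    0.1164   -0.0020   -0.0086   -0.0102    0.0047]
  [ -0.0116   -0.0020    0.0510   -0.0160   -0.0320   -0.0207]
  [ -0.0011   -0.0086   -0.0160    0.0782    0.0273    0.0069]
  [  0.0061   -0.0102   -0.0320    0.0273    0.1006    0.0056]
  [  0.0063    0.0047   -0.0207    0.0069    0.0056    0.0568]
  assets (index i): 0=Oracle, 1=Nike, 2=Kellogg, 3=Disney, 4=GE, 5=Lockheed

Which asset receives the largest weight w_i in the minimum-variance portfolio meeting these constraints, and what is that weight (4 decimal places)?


Disney (0.3002)

u=Σ⁻¹μ = [1.4378  1.6680  3.5853  2.4817  1.4935  2.6730]
v=Σ⁻¹𝟙 = [10.2980  9.5398  52.9779  14.5912  21.4444  31.0944]
a=μᵀu=1.564821  b=𝟙ᵀu=13.339395  c=𝟙ᵀv=139.945590  D=ac−b²=41.050377
λ₁=(c·0.148−b)/D = (139.945590·0.148−13.339395)/41.050377 = 0.179598
λ₂=(a−b·0.148)/D = (1.564821−13.339395·0.148)/41.050377 = -0.009973
w* = 0.179598·u + -0.009973·v:
  w_0 = 0.179598·1.4378 + -0.009973·10.2980 = 0.1555  (Oracle)
  w_1 = 0.179598·1.6680 + -0.009973·9.5398 = 0.2044  (Nike)
  w_2 = 0.179598·3.5853 + -0.009973·52.9779 = 0.1155  (Kellogg)
  w_3 = 0.179598·2.4817 + -0.009973·14.5912 = 0.3002  (Disney)
  w_4 = 0.179598·1.4935 + -0.009973·21.4444 = 0.0544  (GE)
  w_5 = 0.179598·2.6730 + -0.009973·31.0944 = 0.1700  (Lockheed)
Σw_i=1.0000  μᵀw=0.1480
σ²=wᵀΣw=λ₁·μ_p+λ₂ = 0.179598·0.148 + -0.009973 = 0.016607 ≈ 0.0166


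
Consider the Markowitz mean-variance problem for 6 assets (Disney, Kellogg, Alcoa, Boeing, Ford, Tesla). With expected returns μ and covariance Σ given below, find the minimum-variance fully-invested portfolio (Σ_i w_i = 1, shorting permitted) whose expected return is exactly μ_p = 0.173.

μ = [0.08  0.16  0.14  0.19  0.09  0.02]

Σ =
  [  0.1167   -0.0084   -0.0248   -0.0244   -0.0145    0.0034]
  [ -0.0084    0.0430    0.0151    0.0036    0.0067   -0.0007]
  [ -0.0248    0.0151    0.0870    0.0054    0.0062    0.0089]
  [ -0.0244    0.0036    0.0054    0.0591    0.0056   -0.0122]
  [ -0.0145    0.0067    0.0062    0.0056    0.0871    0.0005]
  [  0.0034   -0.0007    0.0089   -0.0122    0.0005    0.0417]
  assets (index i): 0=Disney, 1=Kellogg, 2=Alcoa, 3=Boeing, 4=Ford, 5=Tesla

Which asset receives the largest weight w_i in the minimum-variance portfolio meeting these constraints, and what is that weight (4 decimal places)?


Boeing (0.4223)

p=Σ⁻¹μ = [2.0604  3.2710  1.2003  3.9418  0.7786  1.2542]
q=Σ⁻¹𝟙 = [17.8278  20.6428  7.5735  27.3613  10.3955  29.1377]
a=μᵀp=1.700335  b=𝟙ᵀp=12.506354  c=𝟙ᵀq=112.938563  D=ac−b²=35.624505
λ₁=(c·0.173−b)/D = (112.938563·0.173−12.506354)/35.624505 = 0.197393
λ₂=(a−b·0.173)/D = (1.700335−12.506354·0.173)/35.624505 = -0.013004
w* = 0.197393·p + -0.013004·q:
  w_0 = 0.197393·2.0604 + -0.013004·17.8278 = 0.1749  (Disney)
  w_1 = 0.197393·3.2710 + -0.013004·20.6428 = 0.3772  (Kellogg)
  w_2 = 0.197393·1.2003 + -0.013004·7.5735 = 0.1385  (Alcoa)
  w_3 = 0.197393·3.9418 + -0.013004·27.3613 = 0.4223  (Boeing)
  w_4 = 0.197393·0.7786 + -0.013004·10.3955 = 0.0185  (Ford)
  w_5 = 0.197393·1.2542 + -0.013004·29.1377 = -0.1313  (Tesla)
Σw_i=1.0000  μᵀw=0.1730
σ²=wᵀΣw=λ₁·μ_p+λ₂ = 0.197393·0.173 + -0.013004 = 0.021145 ≈ 0.0211


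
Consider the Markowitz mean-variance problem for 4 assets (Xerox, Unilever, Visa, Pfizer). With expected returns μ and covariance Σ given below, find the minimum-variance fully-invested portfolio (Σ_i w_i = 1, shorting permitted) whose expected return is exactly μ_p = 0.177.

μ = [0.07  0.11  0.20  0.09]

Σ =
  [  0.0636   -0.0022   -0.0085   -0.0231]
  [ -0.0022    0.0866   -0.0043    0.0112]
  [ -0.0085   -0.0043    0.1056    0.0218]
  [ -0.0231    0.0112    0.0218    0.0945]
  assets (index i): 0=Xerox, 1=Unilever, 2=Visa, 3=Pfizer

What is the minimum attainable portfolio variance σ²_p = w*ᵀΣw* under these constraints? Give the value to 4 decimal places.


0.0613

g=Σ⁻¹μ = [1.6807  1.3097  1.9248  0.7639]
h=Σ⁻¹𝟙 = [21.8690  10.9329  9.0873  12.5357]
a=μᵀg=0.715434  b=𝟙ᵀg=5.679121  c=𝟙ᵀh=54.424886  D=ac−b²=6.684980
λ₁=(c·0.177−b)/D = (54.424886·0.177−5.679121)/6.684980 = 0.591488
λ₂=(a−b·0.177)/D = (0.715434−5.679121·0.177)/6.684980 = -0.043347
w* = 0.591488·g + -0.043347·h:
  w_0 = 0.591488·1.6807 + -0.043347·21.8690 = 0.0461  (Xerox)
  w_1 = 0.591488·1.3097 + -0.043347·10.9329 = 0.3008  (Unilever)
  w_2 = 0.591488·1.9248 + -0.043347·9.0873 = 0.7446  (Visa)
  w_3 = 0.591488·0.7639 + -0.043347·12.5357 = -0.0915  (Pfizer)
Σw_i=1.0000  μᵀw=0.1770
σ²=wᵀΣw=λ₁·μ_p+λ₂ = 0.591488·0.177 + -0.043347 = 0.061347 ≈ 0.0613


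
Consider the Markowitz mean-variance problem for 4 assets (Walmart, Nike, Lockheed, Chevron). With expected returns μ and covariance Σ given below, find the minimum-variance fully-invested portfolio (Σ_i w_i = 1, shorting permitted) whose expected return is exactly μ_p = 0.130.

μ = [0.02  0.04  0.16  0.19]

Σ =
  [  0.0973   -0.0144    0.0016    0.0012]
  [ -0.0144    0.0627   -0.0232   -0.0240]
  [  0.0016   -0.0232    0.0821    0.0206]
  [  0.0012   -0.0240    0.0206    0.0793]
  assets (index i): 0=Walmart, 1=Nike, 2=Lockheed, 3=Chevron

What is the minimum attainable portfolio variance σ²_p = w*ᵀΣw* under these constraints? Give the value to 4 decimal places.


u=Σ⁻¹μ = [0.5098  2.4953  1.9847  2.6279]
v=Σ⁻¹𝟙 = [14.5572  32.2420  16.5276  17.8546]
a=μᵀu=0.926851  b=𝟙ᵀu=7.617623  c=𝟙ᵀv=81.181480  D=ac−b²=17.214915
λ₁=(c·0.130−b)/D = (81.181480·0.130−7.617623)/17.214915 = 0.170548
λ₂=(a−b·0.130)/D = (0.926851−7.617623·0.130)/17.214915 = -0.003685
w* = 0.170548·u + -0.003685·v:
  w_0 = 0.170548·0.5098 + -0.003685·14.5572 = 0.0333  (Walmart)
  w_1 = 0.170548·2.4953 + -0.003685·32.2420 = 0.3067  (Nike)
  w_2 = 0.170548·1.9847 + -0.003685·16.5276 = 0.2776  (Lockheed)
  w_3 = 0.170548·2.6279 + -0.003685·17.8546 = 0.3824  (Chevron)
Σw_i=1.0000  μᵀw=0.1300
σ²=wᵀΣw=λ₁·μ_p+λ₂ = 0.170548·0.130 + -0.003685 = 0.018486 ≈ 0.0185

0.0185
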